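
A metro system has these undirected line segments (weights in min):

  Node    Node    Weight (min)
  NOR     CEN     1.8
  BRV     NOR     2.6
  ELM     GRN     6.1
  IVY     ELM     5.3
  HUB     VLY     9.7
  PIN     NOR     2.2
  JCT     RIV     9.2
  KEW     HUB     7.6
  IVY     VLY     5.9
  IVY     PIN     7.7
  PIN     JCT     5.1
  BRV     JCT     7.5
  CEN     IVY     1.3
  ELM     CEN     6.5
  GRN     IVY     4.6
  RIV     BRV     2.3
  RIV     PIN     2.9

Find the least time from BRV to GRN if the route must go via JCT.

22.5 min

Best BRV to JCT: BRV–JCT costing 7.5
Shortest JCT→GRN: JCT–PIN–NOR–CEN–IVY–GRN = 15
Total via JCT: 7.5 + 15 = 22.5 min.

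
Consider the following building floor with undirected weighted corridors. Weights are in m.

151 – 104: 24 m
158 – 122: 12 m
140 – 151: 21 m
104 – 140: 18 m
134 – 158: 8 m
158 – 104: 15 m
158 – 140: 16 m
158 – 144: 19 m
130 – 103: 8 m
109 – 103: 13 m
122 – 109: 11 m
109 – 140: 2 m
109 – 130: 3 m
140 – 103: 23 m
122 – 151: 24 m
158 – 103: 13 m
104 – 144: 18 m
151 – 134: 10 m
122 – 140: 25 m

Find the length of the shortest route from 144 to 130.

Shortest distances from 144:
144: 0
104: 18  (via 144)
158: 19  (via 144)
134: 27  (via 158)
122: 31  (via 158)
103: 32  (via 158)
140: 35  (via 158)
151: 37  (via 134)
109: 37  (via 140)
130: 40  (via 103)
Shortest route: 144–158–103–130 = 40 m.

40 m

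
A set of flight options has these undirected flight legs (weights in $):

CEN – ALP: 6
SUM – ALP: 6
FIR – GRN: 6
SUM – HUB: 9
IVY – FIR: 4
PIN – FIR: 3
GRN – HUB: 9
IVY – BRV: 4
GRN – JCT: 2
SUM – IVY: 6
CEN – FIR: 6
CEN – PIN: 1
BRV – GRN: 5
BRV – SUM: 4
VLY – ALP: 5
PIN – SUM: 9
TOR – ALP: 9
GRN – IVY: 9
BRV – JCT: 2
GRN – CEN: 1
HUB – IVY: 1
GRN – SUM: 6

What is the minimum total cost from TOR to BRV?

Running Dijkstra from TOR:
TOR: 0
ALP: 9  (via TOR)
VLY: 14  (via ALP)
SUM: 15  (via ALP)
CEN: 15  (via ALP)
GRN: 16  (via CEN)
PIN: 16  (via CEN)
JCT: 18  (via GRN)
BRV: 19  (via SUM)
Shortest route: TOR–ALP–SUM–BRV = $19.

$19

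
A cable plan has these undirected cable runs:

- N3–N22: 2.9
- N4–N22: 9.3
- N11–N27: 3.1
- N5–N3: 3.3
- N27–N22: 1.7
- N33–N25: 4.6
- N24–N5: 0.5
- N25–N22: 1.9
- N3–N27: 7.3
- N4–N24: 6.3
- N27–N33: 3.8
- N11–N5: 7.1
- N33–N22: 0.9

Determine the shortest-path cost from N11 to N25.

6.7

Compare a few routes:
N11–N27–N33–N22–N25: 3.1+3.8+0.9+1.9 = 9.7
N11–N27–N22–N33–N25: 3.1+1.7+0.9+4.6 = 10.3
N11–N27–N33–N25: 3.1+3.8+4.6 = 11.5
N11–N27–N22–N25: 3.1+1.7+1.9 = 6.7
Cheapest is N11–N27–N22–N25 at 6.7.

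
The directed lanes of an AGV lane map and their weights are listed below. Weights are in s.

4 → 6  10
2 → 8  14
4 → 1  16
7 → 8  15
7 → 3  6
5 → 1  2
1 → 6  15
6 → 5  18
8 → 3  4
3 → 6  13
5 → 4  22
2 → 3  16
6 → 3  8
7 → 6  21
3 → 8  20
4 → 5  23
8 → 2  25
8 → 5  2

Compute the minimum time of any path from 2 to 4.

Running Dijkstra from 2:
2: 0
8: 14  (via 2)
3: 16  (via 2)
5: 16  (via 8)
1: 18  (via 5)
6: 29  (via 3)
4: 38  (via 5)
Shortest route: 2 → 8 → 5 → 4 = 38 s.

38 s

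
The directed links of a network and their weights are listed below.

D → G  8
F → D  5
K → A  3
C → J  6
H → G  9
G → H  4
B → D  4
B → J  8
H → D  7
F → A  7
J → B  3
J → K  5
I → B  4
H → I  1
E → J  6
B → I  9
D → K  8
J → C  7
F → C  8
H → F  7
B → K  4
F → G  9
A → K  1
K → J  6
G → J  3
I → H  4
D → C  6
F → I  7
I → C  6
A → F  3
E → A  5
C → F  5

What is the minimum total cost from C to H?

16

Compare a few routes:
C → F → D → G → H: 5+5+8+4 = 22
C → F → I → H: 5+7+4 = 16
C → F → G → H: 5+9+4 = 18
The minimum is 16 via C → F → I → H.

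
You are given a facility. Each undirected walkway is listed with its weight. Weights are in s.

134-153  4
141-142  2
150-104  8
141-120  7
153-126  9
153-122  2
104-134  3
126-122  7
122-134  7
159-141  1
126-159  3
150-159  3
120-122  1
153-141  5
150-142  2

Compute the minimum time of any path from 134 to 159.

10 s

Shortest distances from 134:
134: 0
104: 3  (via 134)
153: 4  (via 134)
122: 6  (via 153)
120: 7  (via 122)
141: 9  (via 153)
159: 10  (via 141)
Shortest route: 134–153–141–159 = 10 s.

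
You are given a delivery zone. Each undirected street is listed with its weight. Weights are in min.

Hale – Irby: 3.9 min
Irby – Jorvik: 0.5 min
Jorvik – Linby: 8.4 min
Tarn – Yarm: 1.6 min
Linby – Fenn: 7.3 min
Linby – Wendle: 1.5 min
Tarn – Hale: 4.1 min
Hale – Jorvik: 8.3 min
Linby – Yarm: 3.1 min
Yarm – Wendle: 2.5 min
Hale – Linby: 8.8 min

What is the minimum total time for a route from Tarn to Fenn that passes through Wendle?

Shortest Tarn→Wendle: Tarn → Yarm → Wendle = 4.1
Best Wendle to Fenn: Wendle → Linby → Fenn costing 8.8
Total via Wendle: 4.1 + 8.8 = 12.9 min.

12.9 min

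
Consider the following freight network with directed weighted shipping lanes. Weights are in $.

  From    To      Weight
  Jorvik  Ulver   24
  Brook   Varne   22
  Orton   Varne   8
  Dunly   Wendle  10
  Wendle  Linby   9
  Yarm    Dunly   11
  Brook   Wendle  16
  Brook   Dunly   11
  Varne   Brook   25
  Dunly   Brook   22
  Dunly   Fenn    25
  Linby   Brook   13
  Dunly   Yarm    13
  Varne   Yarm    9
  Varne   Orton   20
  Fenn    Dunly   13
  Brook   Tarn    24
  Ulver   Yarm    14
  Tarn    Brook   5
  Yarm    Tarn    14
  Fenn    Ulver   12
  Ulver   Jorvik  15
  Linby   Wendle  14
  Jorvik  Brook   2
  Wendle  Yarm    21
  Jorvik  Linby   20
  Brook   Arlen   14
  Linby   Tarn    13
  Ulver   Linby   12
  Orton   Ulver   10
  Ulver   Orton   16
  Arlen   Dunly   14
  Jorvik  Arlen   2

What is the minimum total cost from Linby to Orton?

$55

Enumerating some paths:
Linby - Brook - Dunly - Fenn - Ulver - Orton: 13+11+25+12+16 = 77
Linby - Tarn - Brook - Dunly - Fenn - Ulver - Orton: 13+5+11+25+12+16 = 82
Linby - Tarn - Brook - Varne - Orton: 13+5+22+20 = 60
Linby - Brook - Varne - Orton: 13+22+20 = 55
Cheapest is Linby - Brook - Varne - Orton at $55.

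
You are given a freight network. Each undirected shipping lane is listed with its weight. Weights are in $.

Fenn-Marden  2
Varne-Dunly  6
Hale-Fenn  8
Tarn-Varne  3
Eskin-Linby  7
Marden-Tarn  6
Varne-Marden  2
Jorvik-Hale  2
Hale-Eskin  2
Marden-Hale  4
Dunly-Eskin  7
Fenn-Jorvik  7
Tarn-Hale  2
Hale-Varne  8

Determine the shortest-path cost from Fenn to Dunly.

$10

Enumerating some paths:
Fenn → Marden → Hale → Eskin → Dunly: 2+4+2+7 = 15
Fenn → Marden → Tarn → Varne → Dunly: 2+6+3+6 = 17
Fenn → Marden → Varne → Dunly: 2+2+6 = 10
Cheapest is Fenn → Marden → Varne → Dunly at $10.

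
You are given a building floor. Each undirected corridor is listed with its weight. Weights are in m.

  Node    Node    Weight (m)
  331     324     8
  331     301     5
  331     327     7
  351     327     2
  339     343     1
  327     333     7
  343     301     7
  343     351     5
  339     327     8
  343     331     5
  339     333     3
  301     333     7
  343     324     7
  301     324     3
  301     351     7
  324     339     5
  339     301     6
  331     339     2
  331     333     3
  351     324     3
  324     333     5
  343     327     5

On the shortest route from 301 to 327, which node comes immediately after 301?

324

Enumerating some paths:
301 - 324 - 351 - 327: 3+3+2 = 8
301 - 351 - 327: 7+2 = 9
The minimum is 8 m via 301 - 324 - 351 - 327.
So from 301 the first move is to 324.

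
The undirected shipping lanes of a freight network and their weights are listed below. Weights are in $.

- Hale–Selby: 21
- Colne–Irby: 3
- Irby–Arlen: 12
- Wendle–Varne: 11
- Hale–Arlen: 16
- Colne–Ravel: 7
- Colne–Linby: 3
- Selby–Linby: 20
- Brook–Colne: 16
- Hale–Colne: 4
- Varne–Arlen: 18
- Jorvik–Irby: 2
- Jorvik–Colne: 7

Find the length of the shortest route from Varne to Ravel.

$40

Candidate routes:
Varne–Arlen–Hale–Colne–Ravel: 18+16+4+7 = 45
Varne–Arlen–Irby–Jorvik–Colne–Ravel: 18+12+2+7+7 = 46
Varne–Arlen–Irby–Colne–Ravel: 18+12+3+7 = 40
Cheapest is Varne–Arlen–Irby–Colne–Ravel at $40.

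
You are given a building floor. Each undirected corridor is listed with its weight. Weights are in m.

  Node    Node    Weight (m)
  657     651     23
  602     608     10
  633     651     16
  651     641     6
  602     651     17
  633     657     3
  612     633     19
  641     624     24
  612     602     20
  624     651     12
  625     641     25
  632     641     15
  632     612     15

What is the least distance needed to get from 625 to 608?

Running Dijkstra from 625:
625: 0
641: 25  (via 625)
651: 31  (via 641)
632: 40  (via 641)
624: 43  (via 651)
633: 47  (via 651)
602: 48  (via 651)
657: 50  (via 633)
612: 55  (via 632)
608: 58  (via 602)
Shortest route: 625 → 641 → 651 → 602 → 608 = 58 m.

58 m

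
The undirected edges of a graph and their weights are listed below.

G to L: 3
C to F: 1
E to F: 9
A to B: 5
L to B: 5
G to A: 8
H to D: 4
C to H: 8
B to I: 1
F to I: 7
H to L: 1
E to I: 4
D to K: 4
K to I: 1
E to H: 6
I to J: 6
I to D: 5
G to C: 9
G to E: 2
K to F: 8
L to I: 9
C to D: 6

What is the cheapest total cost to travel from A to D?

11

Shortest distances from A:
A: 0
B: 5  (via A)
I: 6  (via B)
K: 7  (via I)
G: 8  (via A)
E: 10  (via I)
L: 10  (via B)
D: 11  (via I)
Shortest route: A → B → I → D = 11.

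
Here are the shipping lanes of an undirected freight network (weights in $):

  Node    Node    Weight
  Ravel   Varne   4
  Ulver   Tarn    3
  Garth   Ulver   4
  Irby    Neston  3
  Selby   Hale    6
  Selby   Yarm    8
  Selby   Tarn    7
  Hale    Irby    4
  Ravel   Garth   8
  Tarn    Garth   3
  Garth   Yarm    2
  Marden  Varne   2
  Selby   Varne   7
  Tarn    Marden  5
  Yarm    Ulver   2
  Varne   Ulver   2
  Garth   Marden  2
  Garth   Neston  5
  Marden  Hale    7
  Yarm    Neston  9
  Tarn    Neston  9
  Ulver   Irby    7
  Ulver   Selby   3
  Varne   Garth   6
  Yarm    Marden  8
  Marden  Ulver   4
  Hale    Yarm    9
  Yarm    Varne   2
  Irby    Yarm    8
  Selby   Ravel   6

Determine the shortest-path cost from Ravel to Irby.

Compare a few routes:
Ravel–Varne–Ulver–Irby: 4+2+7 = 13
Ravel–Varne–Yarm–Irby: 4+2+8 = 14
The minimum is $13 via Ravel–Varne–Ulver–Irby.

$13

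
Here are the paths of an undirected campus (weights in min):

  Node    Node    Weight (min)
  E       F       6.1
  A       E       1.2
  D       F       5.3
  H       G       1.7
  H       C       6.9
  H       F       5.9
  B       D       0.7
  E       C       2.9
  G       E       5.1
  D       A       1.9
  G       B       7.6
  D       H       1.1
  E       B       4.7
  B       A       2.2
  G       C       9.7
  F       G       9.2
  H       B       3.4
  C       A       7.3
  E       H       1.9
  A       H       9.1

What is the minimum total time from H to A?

Enumerating some paths:
H - D - A: 1.1+1.9 = 3
H - E - A: 1.9+1.2 = 3.1
Cheapest is H - D - A at 3 min.

3 min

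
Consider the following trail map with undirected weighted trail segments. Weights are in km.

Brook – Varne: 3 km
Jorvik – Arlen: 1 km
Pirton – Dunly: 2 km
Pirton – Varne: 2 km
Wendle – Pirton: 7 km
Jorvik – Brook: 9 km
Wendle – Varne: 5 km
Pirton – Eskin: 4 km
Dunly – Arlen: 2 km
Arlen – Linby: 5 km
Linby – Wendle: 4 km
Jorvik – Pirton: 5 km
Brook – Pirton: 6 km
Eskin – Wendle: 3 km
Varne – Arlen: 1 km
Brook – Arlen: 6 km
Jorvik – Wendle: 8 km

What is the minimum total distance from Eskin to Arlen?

Enumerating some paths:
Eskin–Wendle–Varne–Arlen: 3+5+1 = 9
Eskin–Pirton–Varne–Arlen: 4+2+1 = 7
Eskin–Pirton–Jorvik–Arlen: 4+5+1 = 10
Eskin–Pirton–Dunly–Arlen: 4+2+2 = 8
The minimum is 7 km via Eskin–Pirton–Varne–Arlen.

7 km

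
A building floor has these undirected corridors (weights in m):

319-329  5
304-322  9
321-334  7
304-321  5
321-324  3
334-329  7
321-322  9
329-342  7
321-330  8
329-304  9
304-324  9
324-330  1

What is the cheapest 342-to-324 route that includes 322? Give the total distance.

Shortest 342→322: 342–329–304–322 = 25
Shortest 322→324: 322–321–324 = 12
Total via 322: 25 + 12 = 37 m.

37 m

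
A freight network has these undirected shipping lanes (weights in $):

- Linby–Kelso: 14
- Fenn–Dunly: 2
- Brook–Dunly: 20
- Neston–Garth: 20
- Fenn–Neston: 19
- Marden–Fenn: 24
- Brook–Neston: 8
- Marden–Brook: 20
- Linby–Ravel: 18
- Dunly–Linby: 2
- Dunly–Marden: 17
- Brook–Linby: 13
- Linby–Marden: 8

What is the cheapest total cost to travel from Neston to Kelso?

$35

Shortest distances from Neston:
Neston: 0
Brook: 8  (via Neston)
Fenn: 19  (via Neston)
Garth: 20  (via Neston)
Linby: 21  (via Brook)
Dunly: 21  (via Fenn)
Marden: 28  (via Brook)
Kelso: 35  (via Linby)
Shortest route: Neston–Brook–Linby–Kelso = $35.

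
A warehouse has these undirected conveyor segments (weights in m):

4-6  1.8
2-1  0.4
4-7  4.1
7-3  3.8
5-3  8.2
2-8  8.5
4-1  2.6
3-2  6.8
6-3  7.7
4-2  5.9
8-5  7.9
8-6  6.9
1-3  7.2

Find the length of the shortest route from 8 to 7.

Enumerating some paths:
8 → 6 → 4 → 7: 6.9+1.8+4.1 = 12.8
8 → 2 → 1 → 4 → 7: 8.5+0.4+2.6+4.1 = 15.6
The minimum is 12.8 m via 8 → 6 → 4 → 7.

12.8 m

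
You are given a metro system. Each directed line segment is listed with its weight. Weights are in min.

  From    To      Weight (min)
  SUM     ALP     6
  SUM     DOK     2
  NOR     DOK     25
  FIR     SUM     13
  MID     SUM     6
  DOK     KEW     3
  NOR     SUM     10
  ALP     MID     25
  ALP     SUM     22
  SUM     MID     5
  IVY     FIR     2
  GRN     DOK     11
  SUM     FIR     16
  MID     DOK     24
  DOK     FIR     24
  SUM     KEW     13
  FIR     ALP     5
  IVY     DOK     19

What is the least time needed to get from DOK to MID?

42 min

Enumerating some paths:
DOK → FIR → ALP → SUM → MID: 24+5+22+5 = 56
DOK → FIR → SUM → MID: 24+13+5 = 42
DOK → FIR → ALP → MID: 24+5+25 = 54
The minimum is 42 min via DOK → FIR → SUM → MID.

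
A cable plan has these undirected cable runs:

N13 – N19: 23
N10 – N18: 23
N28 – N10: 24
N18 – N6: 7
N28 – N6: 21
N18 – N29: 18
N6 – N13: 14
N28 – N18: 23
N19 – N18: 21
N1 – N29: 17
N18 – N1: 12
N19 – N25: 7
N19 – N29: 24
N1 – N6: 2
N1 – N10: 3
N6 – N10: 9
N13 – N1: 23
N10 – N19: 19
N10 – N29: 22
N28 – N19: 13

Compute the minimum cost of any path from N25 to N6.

Enumerating some paths:
N25 → N19 → N10 → N1 → N6: 7+19+3+2 = 31
N25 → N19 → N10 → N6: 7+19+9 = 35
N25 → N19 → N18 → N6: 7+21+7 = 35
The minimum is 31 via N25 → N19 → N10 → N1 → N6.

31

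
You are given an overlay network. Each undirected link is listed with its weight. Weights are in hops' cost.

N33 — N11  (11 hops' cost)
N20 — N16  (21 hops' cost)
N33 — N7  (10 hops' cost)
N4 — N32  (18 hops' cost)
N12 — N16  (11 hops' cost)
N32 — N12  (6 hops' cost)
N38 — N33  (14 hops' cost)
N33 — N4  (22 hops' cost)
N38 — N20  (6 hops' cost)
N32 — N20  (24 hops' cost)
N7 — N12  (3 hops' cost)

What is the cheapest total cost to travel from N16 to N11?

35 hops' cost

Settle nodes by increasing distance from N16:
N16: 0
N12: 11  (via N16)
N7: 14  (via N12)
N32: 17  (via N12)
N20: 21  (via N16)
N33: 24  (via N7)
N38: 27  (via N20)
N4: 35  (via N32)
N11: 35  (via N33)
Shortest route: N16–N12–N7–N33–N11 = 35 hops' cost.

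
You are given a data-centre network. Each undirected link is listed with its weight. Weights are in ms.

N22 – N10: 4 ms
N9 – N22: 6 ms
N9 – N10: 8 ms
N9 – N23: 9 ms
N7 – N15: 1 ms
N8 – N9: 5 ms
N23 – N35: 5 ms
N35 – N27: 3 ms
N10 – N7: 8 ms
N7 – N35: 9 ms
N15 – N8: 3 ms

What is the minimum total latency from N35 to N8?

13 ms

Compare a few routes:
N35–N23–N9–N8: 5+9+5 = 19
N35–N7–N15–N8: 9+1+3 = 13
Cheapest is N35–N7–N15–N8 at 13 ms.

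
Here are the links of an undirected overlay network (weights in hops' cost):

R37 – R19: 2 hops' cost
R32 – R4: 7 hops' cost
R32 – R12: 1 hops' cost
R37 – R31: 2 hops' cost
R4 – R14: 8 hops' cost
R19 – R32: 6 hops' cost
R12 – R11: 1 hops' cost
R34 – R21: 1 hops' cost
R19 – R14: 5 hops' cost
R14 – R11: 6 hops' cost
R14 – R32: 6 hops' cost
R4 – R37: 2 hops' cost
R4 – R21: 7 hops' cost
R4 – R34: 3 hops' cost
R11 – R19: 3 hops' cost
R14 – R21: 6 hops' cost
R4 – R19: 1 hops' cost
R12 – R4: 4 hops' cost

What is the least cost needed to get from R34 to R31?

Running Dijkstra from R34:
R34: 0
R21: 1  (via R34)
R4: 3  (via R34)
R19: 4  (via R4)
R37: 5  (via R4)
R11: 7  (via R19)
R12: 7  (via R4)
R14: 7  (via R21)
R31: 7  (via R37)
Shortest route: R34–R4–R37–R31 = 7 hops' cost.

7 hops' cost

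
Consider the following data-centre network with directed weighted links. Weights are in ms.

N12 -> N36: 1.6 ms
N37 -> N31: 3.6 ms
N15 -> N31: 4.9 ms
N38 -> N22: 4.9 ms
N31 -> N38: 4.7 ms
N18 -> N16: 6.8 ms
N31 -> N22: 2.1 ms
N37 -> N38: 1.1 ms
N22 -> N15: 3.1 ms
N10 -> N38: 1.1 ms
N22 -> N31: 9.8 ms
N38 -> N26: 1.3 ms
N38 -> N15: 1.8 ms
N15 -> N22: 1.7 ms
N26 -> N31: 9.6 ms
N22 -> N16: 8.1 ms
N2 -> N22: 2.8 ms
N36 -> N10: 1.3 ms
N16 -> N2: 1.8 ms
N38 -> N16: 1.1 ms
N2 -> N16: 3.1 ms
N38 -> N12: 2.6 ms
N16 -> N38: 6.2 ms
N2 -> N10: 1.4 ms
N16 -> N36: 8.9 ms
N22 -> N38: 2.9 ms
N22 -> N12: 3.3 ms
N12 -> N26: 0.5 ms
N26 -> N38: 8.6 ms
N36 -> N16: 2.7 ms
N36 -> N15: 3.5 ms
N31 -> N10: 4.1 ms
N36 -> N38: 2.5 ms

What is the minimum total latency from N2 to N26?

Compare a few routes:
N2–N22–N38–N26: 2.8+2.9+1.3 = 7
N2–N10–N38–N26: 1.4+1.1+1.3 = 3.8
N2–N10–N38–N12–N26: 1.4+1.1+2.6+0.5 = 5.6
N2–N22–N12–N26: 2.8+3.3+0.5 = 6.6
The minimum is 3.8 ms via N2–N10–N38–N26.

3.8 ms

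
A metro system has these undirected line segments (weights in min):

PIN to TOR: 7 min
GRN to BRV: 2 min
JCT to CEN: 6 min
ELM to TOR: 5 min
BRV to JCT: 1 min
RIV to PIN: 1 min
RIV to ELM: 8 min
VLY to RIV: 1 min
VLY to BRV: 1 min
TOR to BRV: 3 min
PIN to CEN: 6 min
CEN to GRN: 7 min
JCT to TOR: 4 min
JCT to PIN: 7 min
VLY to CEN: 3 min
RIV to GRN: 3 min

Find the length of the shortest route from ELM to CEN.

Compare a few routes:
ELM–TOR–JCT–BRV–VLY–CEN: 5+4+1+1+3 = 14
ELM–TOR–BRV–VLY–CEN: 5+3+1+3 = 12
ELM–RIV–PIN–CEN: 8+1+6 = 15
Cheapest is ELM–TOR–BRV–VLY–CEN at 12 min.

12 min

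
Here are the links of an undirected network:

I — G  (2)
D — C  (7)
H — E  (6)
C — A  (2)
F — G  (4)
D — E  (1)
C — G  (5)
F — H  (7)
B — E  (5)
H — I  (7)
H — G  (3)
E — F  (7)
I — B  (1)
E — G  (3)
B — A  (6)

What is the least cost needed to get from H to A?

Candidate routes:
H → G → C → A: 3+5+2 = 10
H → I → B → A: 7+1+6 = 14
H → G → I → B → A: 3+2+1+6 = 12
The minimum is 10 via H → G → C → A.

10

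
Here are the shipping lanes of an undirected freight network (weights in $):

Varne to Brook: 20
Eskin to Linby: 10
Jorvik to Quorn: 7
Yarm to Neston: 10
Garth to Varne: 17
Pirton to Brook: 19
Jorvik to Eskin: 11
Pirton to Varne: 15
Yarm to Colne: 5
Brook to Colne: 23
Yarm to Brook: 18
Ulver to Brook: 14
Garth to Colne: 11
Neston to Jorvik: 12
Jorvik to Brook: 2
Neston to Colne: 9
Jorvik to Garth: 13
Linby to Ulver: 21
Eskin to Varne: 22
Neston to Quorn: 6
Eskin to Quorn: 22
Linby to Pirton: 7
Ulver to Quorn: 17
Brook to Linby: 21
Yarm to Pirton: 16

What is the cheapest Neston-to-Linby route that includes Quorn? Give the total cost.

Best Neston to Quorn: Neston–Quorn costing 6
Shortest Quorn→Linby: Quorn–Jorvik–Eskin–Linby = 28
Total via Quorn: 6 + 28 = $34.

$34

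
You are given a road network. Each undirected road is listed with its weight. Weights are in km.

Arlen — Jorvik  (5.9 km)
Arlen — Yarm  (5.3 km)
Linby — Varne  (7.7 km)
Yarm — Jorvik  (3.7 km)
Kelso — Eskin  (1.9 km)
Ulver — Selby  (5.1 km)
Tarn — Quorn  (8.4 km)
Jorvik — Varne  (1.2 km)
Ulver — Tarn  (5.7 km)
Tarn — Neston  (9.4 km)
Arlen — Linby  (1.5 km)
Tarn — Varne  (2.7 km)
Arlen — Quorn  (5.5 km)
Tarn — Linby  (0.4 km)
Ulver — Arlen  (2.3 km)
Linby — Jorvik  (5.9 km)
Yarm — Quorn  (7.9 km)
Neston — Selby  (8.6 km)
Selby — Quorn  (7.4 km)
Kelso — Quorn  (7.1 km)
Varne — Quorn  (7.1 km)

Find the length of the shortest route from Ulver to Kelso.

14.9 km

Running Dijkstra from Ulver:
Ulver: 0
Arlen: 2.3  (via Ulver)
Linby: 3.8  (via Arlen)
Tarn: 4.2  (via Linby)
Selby: 5.1  (via Ulver)
Varne: 6.9  (via Tarn)
Yarm: 7.6  (via Arlen)
Quorn: 7.8  (via Arlen)
Jorvik: 8.1  (via Varne)
Neston: 13.6  (via Tarn)
Kelso: 14.9  (via Quorn)
Shortest route: Ulver–Arlen–Quorn–Kelso = 14.9 km.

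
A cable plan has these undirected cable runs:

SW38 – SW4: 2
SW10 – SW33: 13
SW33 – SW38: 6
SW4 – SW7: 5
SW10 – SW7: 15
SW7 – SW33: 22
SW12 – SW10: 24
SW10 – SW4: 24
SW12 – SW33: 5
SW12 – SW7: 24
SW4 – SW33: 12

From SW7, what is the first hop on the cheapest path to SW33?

Compare a few routes:
SW7 → SW4 → SW33: 5+12 = 17
SW7 → SW4 → SW38 → SW33: 5+2+6 = 13
Cheapest is SW7 → SW4 → SW38 → SW33 at 13.
So from SW7 the first move is to SW4.

SW4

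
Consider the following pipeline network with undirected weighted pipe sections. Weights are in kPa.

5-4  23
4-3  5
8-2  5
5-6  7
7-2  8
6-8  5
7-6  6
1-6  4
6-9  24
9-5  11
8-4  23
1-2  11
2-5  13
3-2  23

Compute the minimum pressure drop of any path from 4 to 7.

34 kPa

Enumerating some paths:
4 - 8 - 6 - 7: 23+5+6 = 34
4 - 5 - 6 - 7: 23+7+6 = 36
4 - 3 - 2 - 7: 5+23+8 = 36
Cheapest is 4 - 8 - 6 - 7 at 34 kPa.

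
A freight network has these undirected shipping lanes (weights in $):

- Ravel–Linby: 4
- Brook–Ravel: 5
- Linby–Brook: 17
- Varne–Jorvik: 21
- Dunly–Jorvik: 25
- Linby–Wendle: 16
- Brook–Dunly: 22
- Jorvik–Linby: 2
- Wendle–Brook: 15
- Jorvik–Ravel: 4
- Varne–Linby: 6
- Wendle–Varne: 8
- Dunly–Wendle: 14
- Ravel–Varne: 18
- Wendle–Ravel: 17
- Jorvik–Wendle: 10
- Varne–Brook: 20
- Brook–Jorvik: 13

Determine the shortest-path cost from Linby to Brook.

$9

Running Dijkstra from Linby:
Linby: 0
Jorvik: 2  (via Linby)
Ravel: 4  (via Linby)
Varne: 6  (via Linby)
Brook: 9  (via Ravel)
Shortest route: Linby → Ravel → Brook = $9.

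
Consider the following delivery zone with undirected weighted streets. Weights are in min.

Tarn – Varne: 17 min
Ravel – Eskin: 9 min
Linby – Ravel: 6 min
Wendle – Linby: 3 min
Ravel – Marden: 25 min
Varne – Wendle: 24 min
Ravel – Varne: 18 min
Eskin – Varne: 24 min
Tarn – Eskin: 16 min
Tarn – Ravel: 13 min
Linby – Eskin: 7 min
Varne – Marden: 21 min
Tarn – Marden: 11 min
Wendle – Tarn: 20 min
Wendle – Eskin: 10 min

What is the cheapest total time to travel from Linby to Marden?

30 min

Running Dijkstra from Linby:
Linby: 0
Wendle: 3  (via Linby)
Ravel: 6  (via Linby)
Eskin: 7  (via Linby)
Tarn: 19  (via Ravel)
Varne: 24  (via Ravel)
Marden: 30  (via Tarn)
Shortest route: Linby → Ravel → Tarn → Marden = 30 min.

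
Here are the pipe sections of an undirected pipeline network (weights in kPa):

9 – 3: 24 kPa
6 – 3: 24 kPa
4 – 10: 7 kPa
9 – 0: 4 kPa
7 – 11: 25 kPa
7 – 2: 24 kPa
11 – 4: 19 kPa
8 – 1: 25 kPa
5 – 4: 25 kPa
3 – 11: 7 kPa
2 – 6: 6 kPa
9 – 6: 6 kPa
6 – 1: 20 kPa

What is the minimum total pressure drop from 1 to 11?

Settle nodes by increasing distance from 1:
1: 0
6: 20  (via 1)
8: 25  (via 1)
2: 26  (via 6)
9: 26  (via 6)
0: 30  (via 9)
3: 44  (via 6)
7: 50  (via 2)
11: 51  (via 3)
Shortest route: 1–6–3–11 = 51 kPa.

51 kPa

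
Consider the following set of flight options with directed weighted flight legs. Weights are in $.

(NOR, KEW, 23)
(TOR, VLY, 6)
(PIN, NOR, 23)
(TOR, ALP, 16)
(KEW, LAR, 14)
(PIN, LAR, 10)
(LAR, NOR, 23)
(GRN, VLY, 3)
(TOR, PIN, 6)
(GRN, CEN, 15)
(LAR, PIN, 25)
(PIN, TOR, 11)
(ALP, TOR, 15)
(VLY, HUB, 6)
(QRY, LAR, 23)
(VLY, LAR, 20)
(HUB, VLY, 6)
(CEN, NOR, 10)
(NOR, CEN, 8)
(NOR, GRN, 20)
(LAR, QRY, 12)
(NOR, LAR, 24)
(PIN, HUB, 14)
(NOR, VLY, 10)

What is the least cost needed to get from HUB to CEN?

$57

Compare a few routes:
HUB → VLY → LAR → NOR → GRN → CEN: 6+20+23+20+15 = 84
HUB → VLY → LAR → NOR → CEN: 6+20+23+8 = 57
HUB → VLY → LAR → PIN → NOR → GRN → CEN: 6+20+25+23+20+15 = 109
HUB → VLY → LAR → PIN → NOR → CEN: 6+20+25+23+8 = 82
The minimum is $57 via HUB → VLY → LAR → NOR → CEN.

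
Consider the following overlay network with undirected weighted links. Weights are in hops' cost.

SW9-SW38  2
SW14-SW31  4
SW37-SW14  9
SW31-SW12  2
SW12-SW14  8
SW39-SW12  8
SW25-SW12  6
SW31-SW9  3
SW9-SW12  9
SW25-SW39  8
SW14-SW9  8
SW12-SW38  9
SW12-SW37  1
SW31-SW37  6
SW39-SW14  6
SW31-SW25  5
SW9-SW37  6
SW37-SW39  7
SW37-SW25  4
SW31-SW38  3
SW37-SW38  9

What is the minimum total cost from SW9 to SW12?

Running Dijkstra from SW9:
SW9: 0
SW38: 2  (via SW9)
SW31: 3  (via SW9)
SW12: 5  (via SW31)
Shortest route: SW9 → SW31 → SW12 = 5 hops' cost.

5 hops' cost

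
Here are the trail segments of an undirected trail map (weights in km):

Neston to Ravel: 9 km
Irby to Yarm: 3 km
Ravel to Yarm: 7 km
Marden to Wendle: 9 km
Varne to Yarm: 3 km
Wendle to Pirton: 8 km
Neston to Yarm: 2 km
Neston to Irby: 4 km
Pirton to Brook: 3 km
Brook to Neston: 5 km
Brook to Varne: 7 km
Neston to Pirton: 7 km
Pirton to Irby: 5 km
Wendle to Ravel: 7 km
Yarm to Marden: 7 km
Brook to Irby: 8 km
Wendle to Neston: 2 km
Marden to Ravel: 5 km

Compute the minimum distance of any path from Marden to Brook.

14 km

Candidate routes:
Marden–Wendle–Neston–Brook: 9+2+5 = 16
Marden–Yarm–Neston–Brook: 7+2+5 = 14
The minimum is 14 km via Marden–Yarm–Neston–Brook.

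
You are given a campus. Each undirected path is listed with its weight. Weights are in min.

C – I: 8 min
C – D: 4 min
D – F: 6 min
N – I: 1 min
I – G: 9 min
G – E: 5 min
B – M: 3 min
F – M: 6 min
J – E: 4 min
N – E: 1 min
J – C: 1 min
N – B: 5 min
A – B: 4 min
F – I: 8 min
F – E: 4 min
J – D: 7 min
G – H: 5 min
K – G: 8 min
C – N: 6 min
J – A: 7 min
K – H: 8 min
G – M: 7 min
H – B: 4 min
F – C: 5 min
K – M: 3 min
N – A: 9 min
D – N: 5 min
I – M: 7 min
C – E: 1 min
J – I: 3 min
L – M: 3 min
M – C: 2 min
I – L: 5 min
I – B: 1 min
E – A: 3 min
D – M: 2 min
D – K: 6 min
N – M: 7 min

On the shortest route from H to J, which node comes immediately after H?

Enumerating some paths:
H → B → I → N → E → C → J: 4+1+1+1+1+1 = 9
H → B → I → J: 4+1+3 = 8
The minimum is 8 min via H → B → I → J.
So from H the first move is to B.

B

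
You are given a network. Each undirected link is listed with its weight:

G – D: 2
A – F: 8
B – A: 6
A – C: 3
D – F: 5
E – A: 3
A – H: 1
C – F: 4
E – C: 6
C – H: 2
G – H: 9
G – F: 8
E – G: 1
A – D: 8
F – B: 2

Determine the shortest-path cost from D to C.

Compare a few routes:
D - G - E - C: 2+1+6 = 9
D - A - H - C: 8+1+2 = 11
Cheapest is D - G - E - C at 9.

9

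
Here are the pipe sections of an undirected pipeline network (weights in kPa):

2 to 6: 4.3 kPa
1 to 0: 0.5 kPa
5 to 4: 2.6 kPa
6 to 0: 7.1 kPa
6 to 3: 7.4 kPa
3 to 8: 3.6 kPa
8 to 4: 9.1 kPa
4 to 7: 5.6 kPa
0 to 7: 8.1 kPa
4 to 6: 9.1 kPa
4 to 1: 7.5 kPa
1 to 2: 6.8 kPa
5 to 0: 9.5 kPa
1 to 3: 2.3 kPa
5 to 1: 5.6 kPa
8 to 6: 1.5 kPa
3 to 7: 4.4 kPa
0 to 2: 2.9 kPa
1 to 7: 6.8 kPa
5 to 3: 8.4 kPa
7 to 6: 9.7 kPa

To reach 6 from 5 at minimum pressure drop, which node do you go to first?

4

Candidate routes:
5 → 1 → 3 → 8 → 6: 5.6+2.3+3.6+1.5 = 13
5 → 1 → 0 → 6: 5.6+0.5+7.1 = 13.2
5 → 4 → 6: 2.6+9.1 = 11.7
The minimum is 11.7 kPa via 5 → 4 → 6.
So from 5 the first move is to 4.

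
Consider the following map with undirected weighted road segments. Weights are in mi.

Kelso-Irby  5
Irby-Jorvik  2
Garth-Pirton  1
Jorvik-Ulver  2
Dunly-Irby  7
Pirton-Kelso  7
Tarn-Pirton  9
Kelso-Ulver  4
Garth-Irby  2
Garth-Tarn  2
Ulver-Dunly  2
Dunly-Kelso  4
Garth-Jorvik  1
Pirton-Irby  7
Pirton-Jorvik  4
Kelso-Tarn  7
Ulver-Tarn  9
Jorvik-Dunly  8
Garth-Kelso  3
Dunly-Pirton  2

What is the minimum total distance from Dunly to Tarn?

5 mi

Settle nodes by increasing distance from Dunly:
Dunly: 0
Pirton: 2  (via Dunly)
Ulver: 2  (via Dunly)
Garth: 3  (via Pirton)
Kelso: 4  (via Dunly)
Jorvik: 4  (via Ulver)
Irby: 5  (via Garth)
Tarn: 5  (via Garth)
Shortest route: Dunly → Pirton → Garth → Tarn = 5 mi.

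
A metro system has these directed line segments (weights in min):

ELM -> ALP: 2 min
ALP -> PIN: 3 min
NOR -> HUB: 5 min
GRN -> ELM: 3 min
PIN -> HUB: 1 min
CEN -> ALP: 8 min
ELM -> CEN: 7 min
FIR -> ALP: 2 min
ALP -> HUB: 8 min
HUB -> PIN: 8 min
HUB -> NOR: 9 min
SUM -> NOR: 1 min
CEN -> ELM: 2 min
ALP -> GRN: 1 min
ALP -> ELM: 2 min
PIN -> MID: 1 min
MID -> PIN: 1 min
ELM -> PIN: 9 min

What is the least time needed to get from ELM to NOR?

Shortest distances from ELM:
ELM: 0
ALP: 2  (via ELM)
GRN: 3  (via ALP)
PIN: 5  (via ALP)
HUB: 6  (via PIN)
MID: 6  (via PIN)
CEN: 7  (via ELM)
NOR: 15  (via HUB)
Shortest route: ELM → ALP → PIN → HUB → NOR = 15 min.

15 min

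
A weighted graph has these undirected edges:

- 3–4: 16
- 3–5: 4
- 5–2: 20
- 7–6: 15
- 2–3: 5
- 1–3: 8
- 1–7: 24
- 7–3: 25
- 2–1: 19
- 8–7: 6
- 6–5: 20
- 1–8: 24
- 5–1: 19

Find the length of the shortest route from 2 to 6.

Compare a few routes:
2–5–6: 20+20 = 40
2–3–5–6: 5+4+20 = 29
The minimum is 29 via 2–3–5–6.

29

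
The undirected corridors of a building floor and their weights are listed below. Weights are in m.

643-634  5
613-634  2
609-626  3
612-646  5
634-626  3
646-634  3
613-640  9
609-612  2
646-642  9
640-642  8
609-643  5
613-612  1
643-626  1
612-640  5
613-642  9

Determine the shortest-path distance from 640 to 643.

11 m

Running Dijkstra from 640:
640: 0
612: 5  (via 640)
613: 6  (via 612)
609: 7  (via 612)
642: 8  (via 640)
634: 8  (via 613)
646: 10  (via 612)
626: 10  (via 609)
643: 11  (via 626)
Shortest route: 640 → 612 → 609 → 626 → 643 = 11 m.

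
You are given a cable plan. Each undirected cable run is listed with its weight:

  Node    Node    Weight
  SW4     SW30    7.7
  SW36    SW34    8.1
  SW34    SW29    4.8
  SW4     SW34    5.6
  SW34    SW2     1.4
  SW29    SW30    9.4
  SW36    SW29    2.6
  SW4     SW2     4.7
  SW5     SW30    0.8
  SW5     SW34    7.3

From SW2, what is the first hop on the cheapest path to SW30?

SW34

Enumerating some paths:
SW2 - SW34 - SW29 - SW30: 1.4+4.8+9.4 = 15.6
SW2 - SW34 - SW4 - SW30: 1.4+5.6+7.7 = 14.7
SW2 - SW34 - SW5 - SW30: 1.4+7.3+0.8 = 9.5
SW2 - SW4 - SW30: 4.7+7.7 = 12.4
Cheapest is SW2 - SW34 - SW5 - SW30 at 9.5.
So from SW2 the first move is to SW34.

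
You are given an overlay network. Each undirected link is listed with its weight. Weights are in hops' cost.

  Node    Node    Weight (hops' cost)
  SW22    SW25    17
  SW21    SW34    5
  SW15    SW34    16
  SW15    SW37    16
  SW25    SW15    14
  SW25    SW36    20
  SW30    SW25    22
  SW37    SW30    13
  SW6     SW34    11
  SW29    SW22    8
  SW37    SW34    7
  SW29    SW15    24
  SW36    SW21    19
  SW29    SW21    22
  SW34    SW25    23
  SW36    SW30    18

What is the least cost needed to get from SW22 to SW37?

Shortest distances from SW22:
SW22: 0
SW29: 8  (via SW22)
SW25: 17  (via SW22)
SW21: 30  (via SW29)
SW15: 31  (via SW25)
SW34: 35  (via SW21)
SW36: 37  (via SW25)
SW30: 39  (via SW25)
SW37: 42  (via SW34)
Shortest route: SW22 → SW29 → SW21 → SW34 → SW37 = 42 hops' cost.

42 hops' cost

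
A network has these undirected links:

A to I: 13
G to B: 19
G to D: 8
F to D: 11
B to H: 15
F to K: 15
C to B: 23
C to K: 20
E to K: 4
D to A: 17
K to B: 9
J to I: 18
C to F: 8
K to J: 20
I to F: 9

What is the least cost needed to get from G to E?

Running Dijkstra from G:
G: 0
D: 8  (via G)
B: 19  (via G)
F: 19  (via D)
A: 25  (via D)
C: 27  (via F)
I: 28  (via F)
K: 28  (via B)
E: 32  (via K)
Shortest route: G–B–K–E = 32.

32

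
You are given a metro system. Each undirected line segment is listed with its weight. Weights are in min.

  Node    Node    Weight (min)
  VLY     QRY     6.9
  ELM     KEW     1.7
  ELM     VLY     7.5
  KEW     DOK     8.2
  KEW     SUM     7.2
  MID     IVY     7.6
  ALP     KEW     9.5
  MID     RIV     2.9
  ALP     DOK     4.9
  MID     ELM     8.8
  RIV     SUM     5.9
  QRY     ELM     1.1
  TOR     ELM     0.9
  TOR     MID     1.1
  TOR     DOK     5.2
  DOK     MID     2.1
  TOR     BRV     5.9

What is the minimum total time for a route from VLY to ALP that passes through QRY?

Best VLY to QRY: VLY → QRY costing 6.9
Best QRY to ALP: QRY → ELM → TOR → MID → DOK → ALP costing 10.1
Total via QRY: 6.9 + 10.1 = 17 min.

17 min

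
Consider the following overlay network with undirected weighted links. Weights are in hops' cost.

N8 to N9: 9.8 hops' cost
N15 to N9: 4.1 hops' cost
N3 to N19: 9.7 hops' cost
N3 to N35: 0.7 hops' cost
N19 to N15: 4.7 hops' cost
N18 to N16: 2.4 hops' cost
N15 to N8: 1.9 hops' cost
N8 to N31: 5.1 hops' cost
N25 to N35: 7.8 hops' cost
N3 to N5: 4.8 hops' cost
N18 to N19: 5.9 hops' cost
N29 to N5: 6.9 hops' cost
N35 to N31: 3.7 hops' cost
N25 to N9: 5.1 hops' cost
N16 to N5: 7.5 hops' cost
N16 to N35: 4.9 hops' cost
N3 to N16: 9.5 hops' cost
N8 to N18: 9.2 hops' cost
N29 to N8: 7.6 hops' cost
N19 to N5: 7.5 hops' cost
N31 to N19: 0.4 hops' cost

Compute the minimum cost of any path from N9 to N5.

Running Dijkstra from N9:
N9: 0
N15: 4.1  (via N9)
N25: 5.1  (via N9)
N8: 6  (via N15)
N19: 8.8  (via N15)
N31: 9.2  (via N19)
N35: 12.9  (via N25)
N3: 13.6  (via N35)
N29: 13.6  (via N8)
N18: 14.7  (via N19)
N5: 16.3  (via N19)
Shortest route: N9 → N15 → N19 → N5 = 16.3 hops' cost.

16.3 hops' cost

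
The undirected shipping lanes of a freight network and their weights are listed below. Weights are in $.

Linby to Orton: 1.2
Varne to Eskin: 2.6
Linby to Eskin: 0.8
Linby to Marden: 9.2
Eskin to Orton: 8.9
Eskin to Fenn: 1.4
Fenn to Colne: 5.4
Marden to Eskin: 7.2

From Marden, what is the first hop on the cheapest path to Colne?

Eskin

Candidate routes:
Marden → Linby → Eskin → Fenn → Colne: 9.2+0.8+1.4+5.4 = 16.8
Marden → Eskin → Fenn → Colne: 7.2+1.4+5.4 = 14
Cheapest is Marden → Eskin → Fenn → Colne at $14.
So from Marden the first move is to Eskin.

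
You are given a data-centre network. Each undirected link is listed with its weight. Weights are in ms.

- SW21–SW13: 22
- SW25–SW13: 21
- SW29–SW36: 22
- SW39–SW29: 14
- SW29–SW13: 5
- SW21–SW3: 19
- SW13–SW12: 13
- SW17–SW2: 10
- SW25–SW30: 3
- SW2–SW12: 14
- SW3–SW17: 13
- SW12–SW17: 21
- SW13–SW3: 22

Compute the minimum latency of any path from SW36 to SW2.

Compare a few routes:
SW36 → SW29 → SW13 → SW3 → SW17 → SW2: 22+5+22+13+10 = 72
SW36 → SW29 → SW13 → SW12 → SW2: 22+5+13+14 = 54
SW36 → SW29 → SW13 → SW12 → SW17 → SW2: 22+5+13+21+10 = 71
The minimum is 54 ms via SW36 → SW29 → SW13 → SW12 → SW2.

54 ms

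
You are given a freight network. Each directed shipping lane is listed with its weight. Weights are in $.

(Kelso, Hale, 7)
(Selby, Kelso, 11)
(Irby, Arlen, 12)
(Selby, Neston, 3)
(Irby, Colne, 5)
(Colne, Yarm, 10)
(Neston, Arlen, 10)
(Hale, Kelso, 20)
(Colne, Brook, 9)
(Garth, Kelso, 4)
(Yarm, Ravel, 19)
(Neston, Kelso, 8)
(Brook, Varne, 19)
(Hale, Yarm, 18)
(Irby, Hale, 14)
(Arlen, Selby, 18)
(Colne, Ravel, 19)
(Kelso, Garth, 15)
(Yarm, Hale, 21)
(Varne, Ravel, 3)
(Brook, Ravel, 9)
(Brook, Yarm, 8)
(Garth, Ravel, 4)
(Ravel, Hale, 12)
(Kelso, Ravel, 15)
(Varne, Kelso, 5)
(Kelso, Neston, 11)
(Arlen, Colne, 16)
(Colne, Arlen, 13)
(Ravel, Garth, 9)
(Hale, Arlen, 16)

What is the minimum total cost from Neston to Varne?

Settle nodes by increasing distance from Neston:
Neston: 0
Kelso: 8  (via Neston)
Arlen: 10  (via Neston)
Hale: 15  (via Kelso)
Garth: 23  (via Kelso)
Ravel: 23  (via Kelso)
Colne: 26  (via Arlen)
Selby: 28  (via Arlen)
Yarm: 33  (via Hale)
Brook: 35  (via Colne)
Varne: 54  (via Brook)
Shortest route: Neston–Arlen–Colne–Brook–Varne = $54.

$54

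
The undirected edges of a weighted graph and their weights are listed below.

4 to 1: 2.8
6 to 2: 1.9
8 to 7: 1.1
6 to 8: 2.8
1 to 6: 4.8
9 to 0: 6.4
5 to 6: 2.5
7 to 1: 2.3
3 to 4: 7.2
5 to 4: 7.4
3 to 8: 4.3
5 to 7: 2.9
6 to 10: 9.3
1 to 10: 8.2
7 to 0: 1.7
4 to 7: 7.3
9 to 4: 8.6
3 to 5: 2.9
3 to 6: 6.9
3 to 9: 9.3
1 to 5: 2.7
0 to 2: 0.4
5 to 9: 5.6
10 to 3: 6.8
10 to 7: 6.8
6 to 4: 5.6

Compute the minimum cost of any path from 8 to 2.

Settle nodes by increasing distance from 8:
8: 0
7: 1.1  (via 8)
0: 2.8  (via 7)
6: 2.8  (via 8)
2: 3.2  (via 0)
Shortest route: 8–7–0–2 = 3.2.

3.2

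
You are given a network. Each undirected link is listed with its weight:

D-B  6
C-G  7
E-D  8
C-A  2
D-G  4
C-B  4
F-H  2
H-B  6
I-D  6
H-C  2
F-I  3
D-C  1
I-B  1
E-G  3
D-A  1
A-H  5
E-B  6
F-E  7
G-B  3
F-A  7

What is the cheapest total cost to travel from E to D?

Enumerating some paths:
E - D: 8 = 8
E - G - B - C - D: 3+3+4+1 = 11
E - B - C - D: 6+4+1 = 11
E - G - D: 3+4 = 7
Cheapest is E - G - D at 7.

7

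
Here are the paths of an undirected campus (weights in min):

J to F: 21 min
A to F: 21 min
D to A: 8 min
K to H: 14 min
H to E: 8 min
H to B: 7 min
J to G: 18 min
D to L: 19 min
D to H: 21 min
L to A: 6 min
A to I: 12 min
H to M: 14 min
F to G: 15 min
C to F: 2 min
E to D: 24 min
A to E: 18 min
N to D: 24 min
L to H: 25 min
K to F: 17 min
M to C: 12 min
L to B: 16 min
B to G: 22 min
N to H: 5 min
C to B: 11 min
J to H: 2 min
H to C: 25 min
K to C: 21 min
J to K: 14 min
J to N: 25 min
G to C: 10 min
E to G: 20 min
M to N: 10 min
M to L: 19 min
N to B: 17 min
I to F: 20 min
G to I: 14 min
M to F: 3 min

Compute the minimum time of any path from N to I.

Compare a few routes:
N - M - F - C - G - I: 10+3+2+10+14 = 39
N - M - F - G - I: 10+3+15+14 = 42
N - M - F - I: 10+3+20 = 33
N - H - J - G - I: 5+2+18+14 = 39
Cheapest is N - M - F - I at 33 min.

33 min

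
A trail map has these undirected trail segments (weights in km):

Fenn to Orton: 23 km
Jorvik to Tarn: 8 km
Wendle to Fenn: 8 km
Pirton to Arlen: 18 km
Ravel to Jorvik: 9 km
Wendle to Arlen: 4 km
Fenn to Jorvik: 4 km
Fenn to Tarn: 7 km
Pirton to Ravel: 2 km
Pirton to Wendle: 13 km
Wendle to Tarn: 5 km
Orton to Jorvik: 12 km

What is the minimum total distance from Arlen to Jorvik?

16 km

Candidate routes:
Arlen - Wendle - Tarn - Jorvik: 4+5+8 = 17
Arlen - Wendle - Fenn - Jorvik: 4+8+4 = 16
Cheapest is Arlen - Wendle - Fenn - Jorvik at 16 km.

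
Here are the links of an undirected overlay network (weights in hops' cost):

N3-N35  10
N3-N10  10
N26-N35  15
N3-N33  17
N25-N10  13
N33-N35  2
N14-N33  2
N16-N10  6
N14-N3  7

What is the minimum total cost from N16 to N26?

41 hops' cost

Running Dijkstra from N16:
N16: 0
N10: 6  (via N16)
N3: 16  (via N10)
N25: 19  (via N10)
N14: 23  (via N3)
N33: 25  (via N14)
N35: 26  (via N3)
N26: 41  (via N35)
Shortest route: N16 → N10 → N3 → N35 → N26 = 41 hops' cost.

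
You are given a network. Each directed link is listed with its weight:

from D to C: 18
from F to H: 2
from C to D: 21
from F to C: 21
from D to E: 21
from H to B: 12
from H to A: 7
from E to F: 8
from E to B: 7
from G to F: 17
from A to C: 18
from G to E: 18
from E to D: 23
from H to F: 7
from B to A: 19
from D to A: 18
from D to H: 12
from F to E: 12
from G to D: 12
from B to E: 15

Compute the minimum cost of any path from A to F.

58

Shortest distances from A:
A: 0
C: 18  (via A)
D: 39  (via C)
H: 51  (via D)
F: 58  (via H)
Shortest route: A → C → D → H → F = 58.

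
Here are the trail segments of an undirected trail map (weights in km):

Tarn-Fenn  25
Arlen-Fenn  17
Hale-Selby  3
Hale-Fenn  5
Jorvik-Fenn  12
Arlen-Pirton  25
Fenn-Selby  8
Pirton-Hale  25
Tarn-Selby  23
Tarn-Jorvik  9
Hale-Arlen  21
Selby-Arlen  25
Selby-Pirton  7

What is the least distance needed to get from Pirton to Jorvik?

27 km

Running Dijkstra from Pirton:
Pirton: 0
Selby: 7  (via Pirton)
Hale: 10  (via Selby)
Fenn: 15  (via Selby)
Arlen: 25  (via Pirton)
Jorvik: 27  (via Fenn)
Shortest route: Pirton → Selby → Fenn → Jorvik = 27 km.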